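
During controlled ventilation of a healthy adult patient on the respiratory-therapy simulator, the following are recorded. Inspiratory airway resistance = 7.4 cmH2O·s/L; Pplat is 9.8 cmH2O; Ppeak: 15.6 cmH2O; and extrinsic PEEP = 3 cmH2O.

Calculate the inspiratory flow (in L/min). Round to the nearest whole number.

flow = (PIP − Pplat) / Raw = (15.6 − 9.8) / 7.4 = 0.7838 L/s × 60 = 47.028 L/min.

47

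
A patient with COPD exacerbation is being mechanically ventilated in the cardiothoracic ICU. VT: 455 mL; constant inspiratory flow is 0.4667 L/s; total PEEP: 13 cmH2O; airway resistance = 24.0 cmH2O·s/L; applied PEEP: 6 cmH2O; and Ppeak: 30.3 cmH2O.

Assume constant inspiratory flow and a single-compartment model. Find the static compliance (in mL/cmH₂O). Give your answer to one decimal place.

74.6

Total PEEP = 13 cmH2O (set 6 + intrinsic 7); this is the baseline alveolar pressure.
Equation of motion (constant flow): PIP = Vt/C + R·V̇ + PEEP.
Vt/C = PIP − R·V̇ − PEEP = 30.3 − 24.0×0.4667 − 13 = 30.3 − 11.201 − 13 = 6.099 cmH2O.
C = Vt / 6.099 = 455 / 6.099 = 74.602 mL/cmH2O.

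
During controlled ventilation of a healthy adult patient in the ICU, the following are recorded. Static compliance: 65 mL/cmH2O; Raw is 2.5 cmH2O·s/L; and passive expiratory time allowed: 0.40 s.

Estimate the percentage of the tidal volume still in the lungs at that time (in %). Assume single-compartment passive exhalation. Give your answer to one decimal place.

8.5

τ = R × C = 2.5 × 65 mL/cmH2O = 2.5 × 0.065 L/cmH2O = 0.1625 s.
Passive exhalation: V(t)/V₀ = e^(−t/τ) = e^(−0.40/0.1625) = 0.0853.
Fraction remaining = 0.0853 → 8.53%.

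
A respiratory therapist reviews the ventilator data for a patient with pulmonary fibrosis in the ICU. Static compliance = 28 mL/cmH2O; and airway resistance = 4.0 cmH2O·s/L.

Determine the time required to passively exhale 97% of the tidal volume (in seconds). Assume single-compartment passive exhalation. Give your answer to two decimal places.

τ = R × C = 4.0 × 28 mL/cmH2O = 4.0 × 0.028 L/cmH2O = 0.112 s.
Exhaled fraction f = 1 − e^(−t/τ) → t = −τ·ln(1 − f) = −0.112·ln(0.03) = 0.3927 s.

0.39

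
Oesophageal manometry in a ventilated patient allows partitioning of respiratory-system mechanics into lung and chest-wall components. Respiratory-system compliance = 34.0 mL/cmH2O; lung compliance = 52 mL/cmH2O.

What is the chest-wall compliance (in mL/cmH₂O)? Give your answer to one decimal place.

98.2

1/Ccw = 1/Crs − 1/CL.
1/Ccw = 1/34.0 − 1/52 = 0.01018.
Ccw = 98.232 mL/cmH2O.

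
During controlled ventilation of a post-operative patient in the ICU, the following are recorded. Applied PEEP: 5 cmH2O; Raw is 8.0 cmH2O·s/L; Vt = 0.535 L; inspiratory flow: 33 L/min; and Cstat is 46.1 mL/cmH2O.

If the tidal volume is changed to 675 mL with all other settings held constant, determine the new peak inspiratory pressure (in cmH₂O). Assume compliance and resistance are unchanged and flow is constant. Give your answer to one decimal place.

24.0

Flow: 33 L/min ÷ 60 = 0.55 L/s.
PIP = Vt/C + R·V̇ + PEEP (constant-flow equation of motion).
Only the elastic term changes: ΔPIP = ΔVt / C = (675 − 535) / 46.1 = 3.037 cmH2O.
Original PIP = 535/46.1 + 8.0×0.55 + 5 = 21.005 cmH2O; new PIP = 21.005 + (3.037) = 24.042 cmH2O.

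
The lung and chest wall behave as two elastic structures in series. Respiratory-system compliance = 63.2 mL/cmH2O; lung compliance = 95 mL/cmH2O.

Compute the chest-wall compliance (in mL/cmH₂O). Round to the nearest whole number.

189

1/Ccw = 1/Crs − 1/CL.
1/Ccw = 1/63.2 − 1/95 = 0.005296.
Ccw = 188.82 mL/cmH2O.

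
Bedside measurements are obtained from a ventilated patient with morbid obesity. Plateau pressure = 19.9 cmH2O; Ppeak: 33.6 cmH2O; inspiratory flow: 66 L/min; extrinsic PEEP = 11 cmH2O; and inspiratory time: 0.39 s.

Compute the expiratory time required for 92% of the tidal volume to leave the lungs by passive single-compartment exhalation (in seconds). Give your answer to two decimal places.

Flow: 66 L/min ÷ 60 = 1.1 L/s.
Vt = flow × Ti = 1.1 L/s × 0.39 s × 1000 mL/L = 429.0 mL.
R = (PIP − Pplat)/V̇ = (33.6 − 19.9) / 1.1 = 13.7/1.1 = 12.455 cmH2O·s/L.
C = Vt/(Pplat − PEEP) = 429.0 / (19.9 − 11) = 429.0/8.9 = 48.202 mL/cmH2O.
τ = R × C = 12.455 × 0.0482 L/cmH2O = 0.6003 s.
t = −τ·ln(1 − 0.92) = −0.6003·ln(0.08) = 1.516 s.

1.52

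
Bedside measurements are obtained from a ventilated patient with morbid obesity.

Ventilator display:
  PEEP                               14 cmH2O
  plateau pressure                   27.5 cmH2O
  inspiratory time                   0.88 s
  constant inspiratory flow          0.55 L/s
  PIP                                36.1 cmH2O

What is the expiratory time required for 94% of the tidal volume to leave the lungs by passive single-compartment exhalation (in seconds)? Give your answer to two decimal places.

Vt = flow × Ti = 0.55 L/s × 0.88 s × 1000 mL/L = 484.0 mL.
R = (PIP − Pplat)/V̇ = (36.1 − 27.5) / 0.55 = 8.6/0.55 = 15.636 cmH2O·s/L.
C = Vt/(Pplat − PEEP) = 484.0 / (27.5 − 14) = 484.0/13.5 = 35.852 mL/cmH2O.
τ = R × C = 15.636 × 0.03585 L/cmH2O = 0.5606 s.
t = −τ·ln(1 − 0.94) = −0.5606·ln(0.06) = 1.577 s.

1.58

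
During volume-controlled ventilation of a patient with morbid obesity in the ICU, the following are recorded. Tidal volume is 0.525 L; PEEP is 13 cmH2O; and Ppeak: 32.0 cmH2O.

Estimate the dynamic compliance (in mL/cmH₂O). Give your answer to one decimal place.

Dynamic compliance = Vt / (PIP − PEEP) = 525 / (32.0 − 13) = 525 / 19.0 = 27.632 mL/cmH2O.

27.6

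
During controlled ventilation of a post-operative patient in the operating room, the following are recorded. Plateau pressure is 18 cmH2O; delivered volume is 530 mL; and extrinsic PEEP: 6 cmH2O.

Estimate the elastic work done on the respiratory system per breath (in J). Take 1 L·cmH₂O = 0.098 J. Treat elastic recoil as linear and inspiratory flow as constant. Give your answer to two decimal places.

Elastic work ≈ ½ × (Pplat − PEEP) × Vt = 0.5 × (18 − 6) × 0.530 L = 0.5 × 12.0 × 0.530 = 3.18 L·cmH2O.
× 0.098 J/(L·cmH2O) → 0.3116 J.

0.31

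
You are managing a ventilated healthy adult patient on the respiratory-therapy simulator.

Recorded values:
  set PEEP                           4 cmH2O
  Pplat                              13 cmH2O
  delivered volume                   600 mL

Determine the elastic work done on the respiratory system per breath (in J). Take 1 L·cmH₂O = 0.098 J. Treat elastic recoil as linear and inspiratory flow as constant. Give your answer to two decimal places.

0.26

Elastic work ≈ ½ × (Pplat − PEEP) × Vt = 0.5 × (13 − 4) × 0.600 L = 0.5 × 9.0 × 0.600 = 2.7 L·cmH2O.
× 0.098 J/(L·cmH2O) → 0.2646 J.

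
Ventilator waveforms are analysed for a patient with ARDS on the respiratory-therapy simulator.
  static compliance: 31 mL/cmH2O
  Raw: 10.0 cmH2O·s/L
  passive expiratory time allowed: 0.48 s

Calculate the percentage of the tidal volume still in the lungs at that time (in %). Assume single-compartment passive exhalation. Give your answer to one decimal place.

τ = R × C = 10.0 × 31 mL/cmH2O = 10.0 × 0.031 L/cmH2O = 0.31 s.
Passive exhalation: V(t)/V₀ = e^(−t/τ) = e^(−0.48/0.31) = 0.2126.
Fraction remaining = 0.2126 → 21.26%.

21.3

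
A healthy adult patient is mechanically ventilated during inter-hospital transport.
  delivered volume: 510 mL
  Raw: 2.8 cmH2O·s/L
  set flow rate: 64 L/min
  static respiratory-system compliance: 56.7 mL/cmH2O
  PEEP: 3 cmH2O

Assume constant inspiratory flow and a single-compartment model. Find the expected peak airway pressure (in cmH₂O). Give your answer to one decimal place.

15.0

Flow: 64 L/min ÷ 60 = 1.0667 L/s.
Equation of motion (constant flow): PIP = Vt/C + R·V̇ + PEEP.
PIP = 510/56.7 + 2.8×1.0667 + 3 = 8.995 + 2.987 + 3 = 14.982 cmH2O.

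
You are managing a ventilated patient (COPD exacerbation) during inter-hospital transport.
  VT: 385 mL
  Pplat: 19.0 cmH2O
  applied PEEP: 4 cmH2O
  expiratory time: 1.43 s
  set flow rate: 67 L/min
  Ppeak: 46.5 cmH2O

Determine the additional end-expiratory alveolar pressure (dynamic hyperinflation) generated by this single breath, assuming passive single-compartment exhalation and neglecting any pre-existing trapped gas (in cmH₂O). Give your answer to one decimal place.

Flow: 67 L/min ÷ 60 = 1.1167 L/s.
R = (PIP − Pplat)/V̇ = (46.5 − 19.0) / 1.1167 = 27.5/1.1167 = 24.626 cmH2O·s/L.
C = Vt/(Pplat − PEEP) = 385.0 / (19.0 − 4) = 385.0/15.0 = 25.667 mL/cmH2O.
τ = R × C = 24.626 × 0.02567 L/cmH2O = 0.6321 s.
Fraction remaining = e^(−Te/τ) = e^(−1.43/0.6321) = 0.1041; trapped volume = 385.0 × 0.1041 = 40.079 mL.
Additional alveolar pressure from trapping ≈ V_trapped / C = 40.079 / 25.667 = 1.561 cmH2O.

1.6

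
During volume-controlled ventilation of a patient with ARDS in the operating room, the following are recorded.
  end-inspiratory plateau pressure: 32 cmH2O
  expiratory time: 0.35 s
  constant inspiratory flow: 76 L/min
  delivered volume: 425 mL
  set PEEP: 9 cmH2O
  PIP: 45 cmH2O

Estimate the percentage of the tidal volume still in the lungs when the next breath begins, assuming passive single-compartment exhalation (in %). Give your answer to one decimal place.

Flow: 76 L/min ÷ 60 = 1.2667 L/s.
R = (PIP − Pplat)/V̇ = (45 − 32) / 1.2667 = 13.0/1.2667 = 10.263 cmH2O·s/L.
C = Vt/(Pplat − PEEP) = 425.0 / (32 − 9) = 425.0/23.0 = 18.478 mL/cmH2O.
τ = R × C = 10.263 × 0.01848 L/cmH2O = 0.1897 s.
Fraction remaining at end-expiration = e^(−Te/τ) = e^(−0.35/0.1897) = 0.158 → 15.8%.

15.8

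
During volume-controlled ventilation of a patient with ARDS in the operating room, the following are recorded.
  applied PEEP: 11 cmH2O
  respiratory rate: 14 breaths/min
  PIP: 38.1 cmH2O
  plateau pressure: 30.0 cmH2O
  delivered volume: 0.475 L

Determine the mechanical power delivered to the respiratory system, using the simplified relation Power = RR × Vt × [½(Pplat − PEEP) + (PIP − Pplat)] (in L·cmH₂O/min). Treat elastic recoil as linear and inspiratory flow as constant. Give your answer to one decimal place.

117.0

Per-breath work = Vt × [½(Pplat−PEEP) + (PIP−Pplat)] = 0.475 × [0.5×19.0 + 8.1] = 0.475 × 17.6 = 8.36 L·cmH2O.
Power = 14 × 8.36 = 117.04 L·cmH2O/min.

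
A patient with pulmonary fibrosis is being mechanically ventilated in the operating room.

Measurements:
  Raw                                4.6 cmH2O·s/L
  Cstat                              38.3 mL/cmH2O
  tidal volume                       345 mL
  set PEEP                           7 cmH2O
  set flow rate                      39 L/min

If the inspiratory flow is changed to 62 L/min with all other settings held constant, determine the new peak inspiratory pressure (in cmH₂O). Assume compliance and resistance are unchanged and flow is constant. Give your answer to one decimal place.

20.8

Flow: 39 L/min ÷ 60 = 0.65 L/s.
New flow: 62 L/min ÷ 60 = 1.0333 L/s.
PIP = Vt/C + R·V̇ + PEEP (constant-flow equation of motion).
Only the resistive term changes: ΔPIP = R × ΔV̇ = 4.6 × (1.0333 − 0.65) = 4.6 × 0.3833 = 1.763 cmH2O.
Original PIP = 345/38.3 + 4.6×0.65 + 7 = 18.998 cmH2O; new PIP = 18.998 + (1.763) = 20.761 cmH2O.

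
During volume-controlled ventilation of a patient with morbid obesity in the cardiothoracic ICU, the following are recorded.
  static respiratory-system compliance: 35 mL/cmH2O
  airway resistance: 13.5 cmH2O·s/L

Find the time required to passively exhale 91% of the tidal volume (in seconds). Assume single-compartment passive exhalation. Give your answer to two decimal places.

τ = R × C = 13.5 × 35 mL/cmH2O = 13.5 × 0.035 L/cmH2O = 0.4725 s.
Exhaled fraction f = 1 − e^(−t/τ) → t = −τ·ln(1 − f) = −0.4725·ln(0.09) = 1.138 s.

1.14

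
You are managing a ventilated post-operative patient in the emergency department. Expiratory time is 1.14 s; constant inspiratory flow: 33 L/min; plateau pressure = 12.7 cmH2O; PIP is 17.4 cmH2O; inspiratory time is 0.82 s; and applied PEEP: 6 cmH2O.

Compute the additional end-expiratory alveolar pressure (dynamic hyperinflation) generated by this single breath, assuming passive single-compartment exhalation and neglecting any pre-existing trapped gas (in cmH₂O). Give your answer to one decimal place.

0.9

Flow: 33 L/min ÷ 60 = 0.55 L/s.
Vt = flow × Ti = 0.55 L/s × 0.82 s × 1000 mL/L = 451.0 mL.
R = (PIP − Pplat)/V̇ = (17.4 − 12.7) / 0.55 = 4.7/0.55 = 8.545 cmH2O·s/L.
C = Vt/(Pplat − PEEP) = 451.0 / (12.7 − 6) = 451.0/6.7 = 67.313 mL/cmH2O.
τ = R × C = 8.545 × 0.06731 L/cmH2O = 0.5752 s.
Fraction remaining = e^(−Te/τ) = e^(−1.14/0.5752) = 0.1378; trapped volume = 451.0 × 0.1378 = 62.148 mL.
Additional alveolar pressure from trapping ≈ V_trapped / C = 62.148 / 67.313 = 0.9233 cmH2O.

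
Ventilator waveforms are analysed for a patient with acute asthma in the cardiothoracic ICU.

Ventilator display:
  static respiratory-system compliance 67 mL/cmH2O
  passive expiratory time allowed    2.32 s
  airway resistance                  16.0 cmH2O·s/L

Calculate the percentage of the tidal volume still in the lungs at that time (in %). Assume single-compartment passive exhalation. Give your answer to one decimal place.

τ = R × C = 16.0 × 67 mL/cmH2O = 16.0 × 0.067 L/cmH2O = 1.072 s.
Passive exhalation: V(t)/V₀ = e^(−t/τ) = e^(−2.32/1.072) = 0.1148.
Fraction remaining = 0.1148 → 11.48%.

11.5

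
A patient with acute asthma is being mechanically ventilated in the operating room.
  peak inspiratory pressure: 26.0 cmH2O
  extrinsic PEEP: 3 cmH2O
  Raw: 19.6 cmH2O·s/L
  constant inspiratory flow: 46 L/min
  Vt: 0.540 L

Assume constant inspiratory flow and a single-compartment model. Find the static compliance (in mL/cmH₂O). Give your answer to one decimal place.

67.7

Flow: 46 L/min ÷ 60 = 0.7667 L/s.
Equation of motion (constant flow): PIP = Vt/C + R·V̇ + PEEP.
Vt/C = PIP − R·V̇ − PEEP = 26.0 − 19.6×0.7667 − 3 = 26.0 − 15.027 − 3 = 7.973 cmH2O.
C = Vt / 7.973 = 540 / 7.973 = 67.729 mL/cmH2O.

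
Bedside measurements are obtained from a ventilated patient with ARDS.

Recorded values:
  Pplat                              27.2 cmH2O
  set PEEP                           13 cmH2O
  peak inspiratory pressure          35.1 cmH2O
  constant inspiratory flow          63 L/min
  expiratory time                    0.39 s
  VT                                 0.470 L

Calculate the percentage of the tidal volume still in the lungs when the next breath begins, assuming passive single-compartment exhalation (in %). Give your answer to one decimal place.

20.9

Flow: 63 L/min ÷ 60 = 1.05 L/s.
R = (PIP − Pplat)/V̇ = (35.1 − 27.2) / 1.05 = 7.9/1.05 = 7.524 cmH2O·s/L.
C = Vt/(Pplat − PEEP) = 470.0 / (27.2 − 13) = 470.0/14.2 = 33.099 mL/cmH2O.
τ = R × C = 7.524 × 0.0331 L/cmH2O = 0.249 s.
Fraction remaining at end-expiration = e^(−Te/τ) = e^(−0.39/0.249) = 0.2088 → 20.88%.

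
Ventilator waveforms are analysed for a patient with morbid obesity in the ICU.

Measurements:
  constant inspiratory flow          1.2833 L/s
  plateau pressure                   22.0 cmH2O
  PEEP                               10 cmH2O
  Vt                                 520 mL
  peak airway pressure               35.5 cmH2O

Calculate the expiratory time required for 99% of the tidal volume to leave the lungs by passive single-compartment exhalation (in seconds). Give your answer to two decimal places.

2.10

R = (PIP − Pplat)/V̇ = (35.5 − 22.0) / 1.2833 = 13.5/1.2833 = 10.52 cmH2O·s/L.
C = Vt/(Pplat − PEEP) = 520.0 / (22.0 − 10) = 520.0/12.0 = 43.333 mL/cmH2O.
τ = R × C = 10.52 × 0.04333 L/cmH2O = 0.4558 s.
t = −τ·ln(1 − 0.99) = −0.4558·ln(0.01) = 2.099 s.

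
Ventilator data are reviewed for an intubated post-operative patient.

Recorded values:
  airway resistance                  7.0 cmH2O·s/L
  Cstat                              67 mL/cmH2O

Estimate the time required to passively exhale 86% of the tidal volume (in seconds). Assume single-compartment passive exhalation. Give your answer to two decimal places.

τ = R × C = 7.0 × 67 mL/cmH2O = 7.0 × 0.067 L/cmH2O = 0.469 s.
Exhaled fraction f = 1 − e^(−t/τ) → t = −τ·ln(1 − f) = −0.469·ln(0.14) = 0.9221 s.

0.92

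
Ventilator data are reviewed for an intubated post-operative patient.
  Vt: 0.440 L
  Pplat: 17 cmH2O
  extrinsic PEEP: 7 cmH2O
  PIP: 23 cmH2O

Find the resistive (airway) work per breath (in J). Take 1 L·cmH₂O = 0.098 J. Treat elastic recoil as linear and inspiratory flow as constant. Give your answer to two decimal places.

0.26

With constant inspiratory flow the resistive pressure is constant at PIP − Pplat = 23 − 17 = 6.0 cmH2O, so resistive work = 6.0 × 0.440 = 2.64 L·cmH2O.
× 0.098 J/(L·cmH2O) → 0.2587 J.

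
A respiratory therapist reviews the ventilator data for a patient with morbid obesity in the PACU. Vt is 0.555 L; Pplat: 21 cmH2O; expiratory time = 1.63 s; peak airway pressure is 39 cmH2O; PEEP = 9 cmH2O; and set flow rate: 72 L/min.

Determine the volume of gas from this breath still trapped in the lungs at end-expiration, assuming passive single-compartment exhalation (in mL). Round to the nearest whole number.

53

Flow: 72 L/min ÷ 60 = 1.2 L/s.
R = (PIP − Pplat)/V̇ = (39 − 21) / 1.2 = 18.0/1.2 = 15.0 cmH2O·s/L.
C = Vt/(Pplat − PEEP) = 555.0 / (21 − 9) = 555.0/12.0 = 46.25 mL/cmH2O.
τ = R × C = 15.0 × 0.04625 L/cmH2O = 0.6938 s.
Fraction remaining = e^(−Te/τ) = e^(−1.63/0.6938) = 0.09543.
Trapped volume = 555.0 × 0.09543 = 52.964 mL.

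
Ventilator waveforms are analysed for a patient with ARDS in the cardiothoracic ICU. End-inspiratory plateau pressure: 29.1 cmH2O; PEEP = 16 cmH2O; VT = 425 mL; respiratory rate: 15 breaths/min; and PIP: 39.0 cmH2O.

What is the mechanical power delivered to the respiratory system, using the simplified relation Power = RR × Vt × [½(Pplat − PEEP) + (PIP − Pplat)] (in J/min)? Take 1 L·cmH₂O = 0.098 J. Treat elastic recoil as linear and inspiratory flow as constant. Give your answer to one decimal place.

Per-breath work = Vt × [½(Pplat−PEEP) + (PIP−Pplat)] = 0.425 × [0.5×13.1 + 9.9] = 0.425 × 16.45 = 6.991 L·cmH2O.
Power = 15 × 6.991 = 104.87 L·cmH2O/min.
× 0.098 J/(L·cmH2O) → 10.277 J/min.

10.3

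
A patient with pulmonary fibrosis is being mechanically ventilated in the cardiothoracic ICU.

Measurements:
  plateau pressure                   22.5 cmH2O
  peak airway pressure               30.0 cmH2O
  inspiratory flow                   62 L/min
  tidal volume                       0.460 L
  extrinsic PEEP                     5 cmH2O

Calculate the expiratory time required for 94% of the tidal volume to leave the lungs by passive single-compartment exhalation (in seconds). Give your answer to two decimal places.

0.54

Flow: 62 L/min ÷ 60 = 1.0333 L/s.
R = (PIP − Pplat)/V̇ = (30.0 − 22.5) / 1.0333 = 7.5/1.0333 = 7.258 cmH2O·s/L.
C = Vt/(Pplat − PEEP) = 460.0 / (22.5 − 5) = 460.0/17.5 = 26.286 mL/cmH2O.
τ = R × C = 7.258 × 0.02629 L/cmH2O = 0.1908 s.
t = −τ·ln(1 − 0.94) = −0.1908·ln(0.06) = 0.5368 s.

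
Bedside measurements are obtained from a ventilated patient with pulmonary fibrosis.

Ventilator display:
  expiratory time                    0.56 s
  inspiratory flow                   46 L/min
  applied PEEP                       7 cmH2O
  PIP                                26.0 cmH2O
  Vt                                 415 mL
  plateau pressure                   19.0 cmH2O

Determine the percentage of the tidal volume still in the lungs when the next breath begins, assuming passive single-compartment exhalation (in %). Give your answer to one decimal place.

17.0

Flow: 46 L/min ÷ 60 = 0.7667 L/s.
R = (PIP − Pplat)/V̇ = (26.0 − 19.0) / 0.7667 = 7.0/0.7667 = 9.13 cmH2O·s/L.
C = Vt/(Pplat − PEEP) = 415.0 / (19.0 − 7) = 415.0/12.0 = 34.583 mL/cmH2O.
τ = R × C = 9.13 × 0.03458 L/cmH2O = 0.3157 s.
Fraction remaining at end-expiration = e^(−Te/τ) = e^(−0.56/0.3157) = 0.1697 → 16.97%.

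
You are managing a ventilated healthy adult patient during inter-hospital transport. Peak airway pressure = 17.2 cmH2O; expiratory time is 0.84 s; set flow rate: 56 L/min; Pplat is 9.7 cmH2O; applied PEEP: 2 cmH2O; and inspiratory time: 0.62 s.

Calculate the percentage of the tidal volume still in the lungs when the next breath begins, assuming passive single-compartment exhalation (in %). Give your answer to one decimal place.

24.9

Flow: 56 L/min ÷ 60 = 0.9333 L/s.
Vt = flow × Ti = 0.9333 L/s × 0.62 s × 1000 mL/L = 578.65 mL.
R = (PIP − Pplat)/V̇ = (17.2 − 9.7) / 0.9333 = 7.5/0.9333 = 8.036 cmH2O·s/L.
C = Vt/(Pplat − PEEP) = 578.65 / (9.7 − 2) = 578.65/7.7 = 75.149 mL/cmH2O.
τ = R × C = 8.036 × 0.07515 L/cmH2O = 0.6039 s.
Fraction remaining at end-expiration = e^(−Te/τ) = e^(−0.84/0.6039) = 0.2488 → 24.88%.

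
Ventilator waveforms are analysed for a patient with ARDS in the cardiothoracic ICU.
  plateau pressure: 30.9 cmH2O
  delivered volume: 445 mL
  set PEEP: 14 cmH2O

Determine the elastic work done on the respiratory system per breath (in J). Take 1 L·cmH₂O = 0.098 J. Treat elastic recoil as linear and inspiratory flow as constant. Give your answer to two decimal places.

Elastic work ≈ ½ × (Pplat − PEEP) × Vt = 0.5 × (30.9 − 14) × 0.445 L = 0.5 × 16.9 × 0.445 = 3.76 L·cmH2O.
× 0.098 J/(L·cmH2O) → 0.3685 J.

0.37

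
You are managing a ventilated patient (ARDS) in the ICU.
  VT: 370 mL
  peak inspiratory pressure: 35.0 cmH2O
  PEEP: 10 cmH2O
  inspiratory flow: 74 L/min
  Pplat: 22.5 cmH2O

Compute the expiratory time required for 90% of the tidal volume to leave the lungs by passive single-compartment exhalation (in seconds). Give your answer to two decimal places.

0.69

Flow: 74 L/min ÷ 60 = 1.2333 L/s.
R = (PIP − Pplat)/V̇ = (35.0 − 22.5) / 1.2333 = 12.5/1.2333 = 10.135 cmH2O·s/L.
C = Vt/(Pplat − PEEP) = 370.0 / (22.5 − 10) = 370.0/12.5 = 29.6 mL/cmH2O.
τ = R × C = 10.135 × 0.0296 L/cmH2O = 0.3 s.
t = −τ·ln(1 − 0.90) = −0.3·ln(0.1) = 0.6908 s.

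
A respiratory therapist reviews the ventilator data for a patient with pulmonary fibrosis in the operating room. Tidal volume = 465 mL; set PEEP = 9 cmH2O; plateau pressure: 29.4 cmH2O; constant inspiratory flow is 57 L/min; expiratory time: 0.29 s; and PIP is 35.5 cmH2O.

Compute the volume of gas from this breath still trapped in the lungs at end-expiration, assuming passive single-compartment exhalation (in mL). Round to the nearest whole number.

64

Flow: 57 L/min ÷ 60 = 0.95 L/s.
R = (PIP − Pplat)/V̇ = (35.5 − 29.4) / 0.95 = 6.1/0.95 = 6.421 cmH2O·s/L.
C = Vt/(Pplat − PEEP) = 465.0 / (29.4 − 9) = 465.0/20.4 = 22.794 mL/cmH2O.
τ = R × C = 6.421 × 0.02279 L/cmH2O = 0.1463 s.
Fraction remaining = e^(−Te/τ) = e^(−0.29/0.1463) = 0.1378.
Trapped volume = 465.0 × 0.1378 = 64.077 mL.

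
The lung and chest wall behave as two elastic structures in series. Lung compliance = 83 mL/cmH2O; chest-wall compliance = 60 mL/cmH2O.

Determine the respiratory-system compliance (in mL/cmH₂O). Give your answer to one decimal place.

34.8

Lung and chest wall are elastances in series: 1/Crs = 1/CL + 1/Ccw.
1/Crs = 1/83 + 1/60 = 0.02871.
Crs = 34.831 mL/cmH2O.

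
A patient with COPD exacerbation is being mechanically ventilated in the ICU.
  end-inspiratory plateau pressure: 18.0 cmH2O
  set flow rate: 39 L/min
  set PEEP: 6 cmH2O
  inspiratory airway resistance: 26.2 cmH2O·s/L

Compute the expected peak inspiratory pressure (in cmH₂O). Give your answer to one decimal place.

Flow: 39 L/min ÷ 60 = 0.65 L/s.
PIP = Pplat + Raw × flow = 18.0 + 26.2 × 0.65 = 18.0 + 17.03 = 35.03 cmH2O.

35.0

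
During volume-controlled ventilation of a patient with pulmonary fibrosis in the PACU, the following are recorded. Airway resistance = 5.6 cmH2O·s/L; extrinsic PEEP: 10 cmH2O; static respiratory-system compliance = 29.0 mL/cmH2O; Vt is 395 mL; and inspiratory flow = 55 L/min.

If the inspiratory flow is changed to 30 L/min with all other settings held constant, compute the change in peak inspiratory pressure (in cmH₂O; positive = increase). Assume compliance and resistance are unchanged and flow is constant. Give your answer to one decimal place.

Flow: 55 L/min ÷ 60 = 0.9167 L/s.
New flow: 30 L/min ÷ 60 = 0.5 L/s.
PIP = Vt/C + R·V̇ + PEEP (constant-flow equation of motion).
Only the resistive term changes: ΔPIP = R × ΔV̇ = 5.6 × (0.5 − 0.9167) = 5.6 × -0.4167 = -2.334 cmH2O.

-2.3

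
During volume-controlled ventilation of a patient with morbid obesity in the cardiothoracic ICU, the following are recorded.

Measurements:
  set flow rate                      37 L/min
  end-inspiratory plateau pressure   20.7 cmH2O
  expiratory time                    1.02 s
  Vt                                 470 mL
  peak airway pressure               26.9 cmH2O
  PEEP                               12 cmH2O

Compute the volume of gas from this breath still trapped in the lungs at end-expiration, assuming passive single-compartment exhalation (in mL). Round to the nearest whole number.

Flow: 37 L/min ÷ 60 = 0.6167 L/s.
R = (PIP − Pplat)/V̇ = (26.9 − 20.7) / 0.6167 = 6.2/0.6167 = 10.054 cmH2O·s/L.
C = Vt/(Pplat − PEEP) = 470.0 / (20.7 − 12) = 470.0/8.7 = 54.023 mL/cmH2O.
τ = R × C = 10.054 × 0.05402 L/cmH2O = 0.5431 s.
Fraction remaining = e^(−Te/τ) = e^(−1.02/0.5431) = 0.1529.
Trapped volume = 470.0 × 0.1529 = 71.863 mL.

72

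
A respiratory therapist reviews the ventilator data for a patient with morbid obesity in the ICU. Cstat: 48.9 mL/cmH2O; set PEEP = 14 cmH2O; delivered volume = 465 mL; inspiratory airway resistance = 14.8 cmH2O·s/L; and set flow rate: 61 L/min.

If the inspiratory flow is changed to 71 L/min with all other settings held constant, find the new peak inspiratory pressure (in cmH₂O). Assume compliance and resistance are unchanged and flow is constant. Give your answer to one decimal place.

41.0

Flow: 61 L/min ÷ 60 = 1.0167 L/s.
New flow: 71 L/min ÷ 60 = 1.1833 L/s.
PIP = Vt/C + R·V̇ + PEEP (constant-flow equation of motion).
Only the resistive term changes: ΔPIP = R × ΔV̇ = 14.8 × (1.1833 − 1.0167) = 14.8 × 0.1666 = 2.466 cmH2O.
Original PIP = 465/48.9 + 14.8×1.0167 + 14 = 38.556 cmH2O; new PIP = 38.556 + (2.466) = 41.022 cmH2O.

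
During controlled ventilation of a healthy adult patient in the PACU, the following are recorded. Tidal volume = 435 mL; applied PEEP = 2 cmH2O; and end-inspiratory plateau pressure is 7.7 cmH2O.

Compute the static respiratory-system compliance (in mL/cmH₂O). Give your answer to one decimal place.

Cstat = Vt / (Pplat − PEEP) = 435 / (7.7 − 2) = 435 / 5.7 = 76.316 mL/cmH2O.

76.3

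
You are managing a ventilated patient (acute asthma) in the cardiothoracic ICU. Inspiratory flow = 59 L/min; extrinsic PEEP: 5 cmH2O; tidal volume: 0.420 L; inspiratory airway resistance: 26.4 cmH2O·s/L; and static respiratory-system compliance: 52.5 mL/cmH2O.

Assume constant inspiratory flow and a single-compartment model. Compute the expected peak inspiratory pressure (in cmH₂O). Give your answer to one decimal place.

Flow: 59 L/min ÷ 60 = 0.9833 L/s.
Equation of motion (constant flow): PIP = Vt/C + R·V̇ + PEEP.
PIP = 420/52.5 + 26.4×0.9833 + 5 = 8.0 + 25.959 + 5 = 38.959 cmH2O.

39.0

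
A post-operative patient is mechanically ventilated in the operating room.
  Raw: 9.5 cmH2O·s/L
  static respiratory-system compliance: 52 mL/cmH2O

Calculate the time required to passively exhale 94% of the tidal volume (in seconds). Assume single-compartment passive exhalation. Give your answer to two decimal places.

1.39

τ = R × C = 9.5 × 52 mL/cmH2O = 9.5 × 0.052 L/cmH2O = 0.494 s.
Exhaled fraction f = 1 − e^(−t/τ) → t = −τ·ln(1 − f) = −0.494·ln(0.06) = 1.39 s.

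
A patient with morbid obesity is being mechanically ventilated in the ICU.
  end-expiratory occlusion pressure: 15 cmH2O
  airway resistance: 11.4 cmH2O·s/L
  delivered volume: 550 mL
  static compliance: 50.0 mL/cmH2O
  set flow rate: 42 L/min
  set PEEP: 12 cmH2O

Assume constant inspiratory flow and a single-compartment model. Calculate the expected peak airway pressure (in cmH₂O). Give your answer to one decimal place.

34.0

Flow: 42 L/min ÷ 60 = 0.7 L/s.
Total PEEP = 15 cmH2O (set 12 + intrinsic 3); this is the baseline alveolar pressure.
Equation of motion (constant flow): PIP = Vt/C + R·V̇ + PEEP.
PIP = 550/50.0 + 11.4×0.7 + 15 = 11.0 + 7.98 + 15 = 33.98 cmH2O.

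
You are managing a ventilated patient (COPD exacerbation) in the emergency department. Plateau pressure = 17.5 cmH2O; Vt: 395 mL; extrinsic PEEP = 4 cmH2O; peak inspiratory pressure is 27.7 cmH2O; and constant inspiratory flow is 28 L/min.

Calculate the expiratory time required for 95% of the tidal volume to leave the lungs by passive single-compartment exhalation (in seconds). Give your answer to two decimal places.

Flow: 28 L/min ÷ 60 = 0.4667 L/s.
R = (PIP − Pplat)/V̇ = (27.7 − 17.5) / 0.4667 = 10.2/0.4667 = 21.856 cmH2O·s/L.
C = Vt/(Pplat − PEEP) = 395.0 / (17.5 − 4) = 395.0/13.5 = 29.259 mL/cmH2O.
τ = R × C = 21.856 × 0.02926 L/cmH2O = 0.6395 s.
t = −τ·ln(1 − 0.95) = −0.6395·ln(0.05) = 1.916 s.

1.92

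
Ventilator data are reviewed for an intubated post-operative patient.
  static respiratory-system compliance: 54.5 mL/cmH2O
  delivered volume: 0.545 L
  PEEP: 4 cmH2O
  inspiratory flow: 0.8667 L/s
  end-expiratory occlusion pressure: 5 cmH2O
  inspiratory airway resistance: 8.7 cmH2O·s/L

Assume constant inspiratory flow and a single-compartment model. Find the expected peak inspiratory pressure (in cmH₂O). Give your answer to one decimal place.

22.5

Total PEEP = 5 cmH2O (set 4 + intrinsic 1); this is the baseline alveolar pressure.
Equation of motion (constant flow): PIP = Vt/C + R·V̇ + PEEP.
PIP = 545/54.5 + 8.7×0.8667 + 5 = 10.0 + 7.54 + 5 = 22.54 cmH2O.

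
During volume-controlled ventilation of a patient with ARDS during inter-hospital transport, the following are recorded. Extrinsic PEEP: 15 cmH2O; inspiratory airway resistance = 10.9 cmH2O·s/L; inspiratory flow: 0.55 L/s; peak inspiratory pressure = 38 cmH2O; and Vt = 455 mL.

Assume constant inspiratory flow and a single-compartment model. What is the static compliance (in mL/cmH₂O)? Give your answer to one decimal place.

26.8

Equation of motion (constant flow): PIP = Vt/C + R·V̇ + PEEP.
Vt/C = PIP − R·V̇ − PEEP = 38 − 10.9×0.55 − 15 = 38 − 5.995 − 15 = 17.005 cmH2O.
C = Vt / 17.005 = 455 / 17.005 = 26.757 mL/cmH2O.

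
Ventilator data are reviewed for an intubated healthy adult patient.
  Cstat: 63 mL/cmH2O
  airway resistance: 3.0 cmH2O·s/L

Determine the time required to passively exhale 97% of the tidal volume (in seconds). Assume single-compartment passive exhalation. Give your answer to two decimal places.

τ = R × C = 3.0 × 63 mL/cmH2O = 3.0 × 0.063 L/cmH2O = 0.189 s.
Exhaled fraction f = 1 − e^(−t/τ) → t = −τ·ln(1 − f) = −0.189·ln(0.03) = 0.6627 s.

0.66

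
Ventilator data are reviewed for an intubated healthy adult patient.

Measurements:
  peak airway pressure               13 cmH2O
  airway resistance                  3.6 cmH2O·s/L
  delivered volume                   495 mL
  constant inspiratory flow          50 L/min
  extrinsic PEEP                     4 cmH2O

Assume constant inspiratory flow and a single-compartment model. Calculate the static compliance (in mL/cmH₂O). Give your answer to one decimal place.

Flow: 50 L/min ÷ 60 = 0.8333 L/s.
Equation of motion (constant flow): PIP = Vt/C + R·V̇ + PEEP.
Vt/C = PIP − R·V̇ − PEEP = 13 − 3.6×0.8333 − 4 = 13 − 3.0 − 4 = 6.0 cmH2O.
C = Vt / 6.0 = 495 / 6.0 = 82.5 mL/cmH2O.

82.5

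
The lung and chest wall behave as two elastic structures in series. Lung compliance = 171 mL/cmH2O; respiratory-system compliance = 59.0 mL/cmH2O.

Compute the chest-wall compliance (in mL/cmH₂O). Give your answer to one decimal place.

90.1

1/Ccw = 1/Crs − 1/CL.
1/Ccw = 1/59.0 − 1/171 = 0.0111.
Ccw = 90.09 mL/cmH2O.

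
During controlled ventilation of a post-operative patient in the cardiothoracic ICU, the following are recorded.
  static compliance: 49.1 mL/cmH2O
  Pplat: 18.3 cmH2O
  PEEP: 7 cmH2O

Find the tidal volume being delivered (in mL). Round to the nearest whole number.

Vt = Cstat × (Pplat − PEEP) = 49.1 × (18.3 − 7) = 49.1 × 11.3 = 554.83 mL.

555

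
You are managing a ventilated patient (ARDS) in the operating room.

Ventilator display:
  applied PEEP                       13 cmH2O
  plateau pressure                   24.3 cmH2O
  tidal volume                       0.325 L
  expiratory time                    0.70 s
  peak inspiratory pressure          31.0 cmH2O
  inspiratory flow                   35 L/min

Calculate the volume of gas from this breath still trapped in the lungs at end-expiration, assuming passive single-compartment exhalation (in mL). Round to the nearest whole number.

39

Flow: 35 L/min ÷ 60 = 0.5833 L/s.
R = (PIP − Pplat)/V̇ = (31.0 − 24.3) / 0.5833 = 6.7/0.5833 = 11.486 cmH2O·s/L.
C = Vt/(Pplat − PEEP) = 325.0 / (24.3 − 13) = 325.0/11.3 = 28.761 mL/cmH2O.
τ = R × C = 11.486 × 0.02876 L/cmH2O = 0.3303 s.
Fraction remaining = e^(−Te/τ) = e^(−0.70/0.3303) = 0.1201.
Trapped volume = 325.0 × 0.1201 = 39.033 mL.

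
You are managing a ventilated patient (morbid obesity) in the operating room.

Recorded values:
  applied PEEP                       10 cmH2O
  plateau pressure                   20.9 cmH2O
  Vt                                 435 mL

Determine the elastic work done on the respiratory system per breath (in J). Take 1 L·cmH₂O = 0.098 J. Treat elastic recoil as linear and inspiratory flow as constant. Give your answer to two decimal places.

0.23

Elastic work ≈ ½ × (Pplat − PEEP) × Vt = 0.5 × (20.9 − 10) × 0.435 L = 0.5 × 10.9 × 0.435 = 2.371 L·cmH2O.
× 0.098 J/(L·cmH2O) → 0.2324 J.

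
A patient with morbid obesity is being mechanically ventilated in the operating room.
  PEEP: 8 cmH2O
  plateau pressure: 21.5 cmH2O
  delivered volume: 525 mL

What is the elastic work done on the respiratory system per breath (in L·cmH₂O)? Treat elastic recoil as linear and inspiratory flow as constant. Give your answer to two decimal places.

3.54

Elastic work ≈ ½ × (Pplat − PEEP) × Vt = 0.5 × (21.5 − 8) × 0.525 L = 0.5 × 13.5 × 0.525 = 3.544 L·cmH2O.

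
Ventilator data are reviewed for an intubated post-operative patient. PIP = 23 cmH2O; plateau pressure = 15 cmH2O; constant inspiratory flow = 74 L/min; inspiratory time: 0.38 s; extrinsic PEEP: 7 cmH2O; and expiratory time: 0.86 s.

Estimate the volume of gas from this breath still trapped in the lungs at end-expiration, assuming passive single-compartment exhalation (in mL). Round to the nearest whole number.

Flow: 74 L/min ÷ 60 = 1.2333 L/s.
Vt = flow × Ti = 1.2333 L/s × 0.38 s × 1000 mL/L = 468.65 mL.
R = (PIP − Pplat)/V̇ = (23 − 15) / 1.2333 = 8.0/1.2333 = 6.487 cmH2O·s/L.
C = Vt/(Pplat − PEEP) = 468.65 / (15 − 7) = 468.65/8.0 = 58.581 mL/cmH2O.
τ = R × C = 6.487 × 0.05858 L/cmH2O = 0.38 s.
Fraction remaining = e^(−Te/τ) = e^(−0.86/0.38) = 0.104.
Trapped volume = 468.65 × 0.104 = 48.74 mL.

49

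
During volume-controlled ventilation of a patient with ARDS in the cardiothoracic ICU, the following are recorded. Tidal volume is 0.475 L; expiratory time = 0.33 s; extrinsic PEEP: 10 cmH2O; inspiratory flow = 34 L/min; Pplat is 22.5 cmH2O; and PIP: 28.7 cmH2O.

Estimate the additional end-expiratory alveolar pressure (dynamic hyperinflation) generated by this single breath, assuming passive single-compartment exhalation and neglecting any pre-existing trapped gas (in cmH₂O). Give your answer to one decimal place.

5.7

Flow: 34 L/min ÷ 60 = 0.5667 L/s.
R = (PIP − Pplat)/V̇ = (28.7 − 22.5) / 0.5667 = 6.2/0.5667 = 10.941 cmH2O·s/L.
C = Vt/(Pplat − PEEP) = 475.0 / (22.5 − 10) = 475.0/12.5 = 38.0 mL/cmH2O.
τ = R × C = 10.941 × 0.038 L/cmH2O = 0.4158 s.
Fraction remaining = e^(−Te/τ) = e^(−0.33/0.4158) = 0.4522; trapped volume = 475.0 × 0.4522 = 214.8 mL.
Additional alveolar pressure from trapping ≈ V_trapped / C = 214.8 / 38.0 = 5.653 cmH2O.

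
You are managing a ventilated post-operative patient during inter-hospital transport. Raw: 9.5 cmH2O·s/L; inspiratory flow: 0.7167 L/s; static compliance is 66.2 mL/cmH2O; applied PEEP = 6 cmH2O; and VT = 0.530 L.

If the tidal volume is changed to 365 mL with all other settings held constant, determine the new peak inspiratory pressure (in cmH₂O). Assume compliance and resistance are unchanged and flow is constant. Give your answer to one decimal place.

18.3

PIP = Vt/C + R·V̇ + PEEP (constant-flow equation of motion).
Only the elastic term changes: ΔPIP = ΔVt / C = (365 − 530) / 66.2 = -2.492 cmH2O.
Original PIP = 530/66.2 + 9.5×0.7167 + 6 = 20.815 cmH2O; new PIP = 20.815 + (-2.492) = 18.323 cmH2O.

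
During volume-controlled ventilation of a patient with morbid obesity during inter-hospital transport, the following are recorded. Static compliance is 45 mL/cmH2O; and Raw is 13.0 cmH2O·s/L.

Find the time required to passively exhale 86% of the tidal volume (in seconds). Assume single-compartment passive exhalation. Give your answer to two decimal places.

τ = R × C = 13.0 × 45 mL/cmH2O = 13.0 × 0.045 L/cmH2O = 0.585 s.
Exhaled fraction f = 1 − e^(−t/τ) → t = −τ·ln(1 − f) = −0.585·ln(0.14) = 1.15 s.

1.15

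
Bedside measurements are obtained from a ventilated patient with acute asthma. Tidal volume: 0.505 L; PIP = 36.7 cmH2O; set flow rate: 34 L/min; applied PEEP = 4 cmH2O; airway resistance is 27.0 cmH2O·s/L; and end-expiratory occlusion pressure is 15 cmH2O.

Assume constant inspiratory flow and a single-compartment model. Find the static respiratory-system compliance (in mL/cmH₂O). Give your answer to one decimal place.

78.9

Flow: 34 L/min ÷ 60 = 0.5667 L/s.
Total PEEP = 15 cmH2O (set 4 + intrinsic 11); this is the baseline alveolar pressure.
Equation of motion (constant flow): PIP = Vt/C + R·V̇ + PEEP.
Vt/C = PIP − R·V̇ − PEEP = 36.7 − 27.0×0.5667 − 15 = 36.7 − 15.301 − 15 = 6.399 cmH2O.
C = Vt / 6.399 = 505 / 6.399 = 78.919 mL/cmH2O.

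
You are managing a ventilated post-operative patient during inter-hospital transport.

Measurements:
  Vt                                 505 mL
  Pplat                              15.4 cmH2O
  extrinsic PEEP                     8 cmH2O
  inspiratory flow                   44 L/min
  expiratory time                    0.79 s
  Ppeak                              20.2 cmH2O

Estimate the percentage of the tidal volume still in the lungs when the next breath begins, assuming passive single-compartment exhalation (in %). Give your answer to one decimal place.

17.1

Flow: 44 L/min ÷ 60 = 0.7333 L/s.
R = (PIP − Pplat)/V̇ = (20.2 − 15.4) / 0.7333 = 4.8/0.7333 = 6.546 cmH2O·s/L.
C = Vt/(Pplat − PEEP) = 505.0 / (15.4 − 8) = 505.0/7.4 = 68.243 mL/cmH2O.
τ = R × C = 6.546 × 0.06824 L/cmH2O = 0.4467 s.
Fraction remaining at end-expiration = e^(−Te/τ) = e^(−0.79/0.4467) = 0.1706 → 17.06%.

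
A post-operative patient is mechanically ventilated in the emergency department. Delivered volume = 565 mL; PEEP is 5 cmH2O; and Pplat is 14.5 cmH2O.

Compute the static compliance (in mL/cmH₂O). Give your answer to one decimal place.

59.5

Cstat = Vt / (Pplat − PEEP) = 565 / (14.5 − 5) = 565 / 9.5 = 59.474 mL/cmH2O.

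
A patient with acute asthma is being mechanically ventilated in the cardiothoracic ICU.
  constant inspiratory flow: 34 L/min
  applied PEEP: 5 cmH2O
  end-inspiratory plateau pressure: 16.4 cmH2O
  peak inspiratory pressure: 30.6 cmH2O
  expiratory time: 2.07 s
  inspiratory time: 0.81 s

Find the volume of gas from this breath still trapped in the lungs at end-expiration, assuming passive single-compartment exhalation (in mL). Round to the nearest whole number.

Flow: 34 L/min ÷ 60 = 0.5667 L/s.
Vt = flow × Ti = 0.5667 L/s × 0.81 s × 1000 mL/L = 459.03 mL.
R = (PIP − Pplat)/V̇ = (30.6 − 16.4) / 0.5667 = 14.2/0.5667 = 25.057 cmH2O·s/L.
C = Vt/(Pplat − PEEP) = 459.03 / (16.4 − 5) = 459.03/11.4 = 40.266 mL/cmH2O.
τ = R × C = 25.057 × 0.04027 L/cmH2O = 1.009 s.
Fraction remaining = e^(−Te/τ) = e^(−2.07/1.009) = 0.1285.
Trapped volume = 459.03 × 0.1285 = 58.985 mL.

59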